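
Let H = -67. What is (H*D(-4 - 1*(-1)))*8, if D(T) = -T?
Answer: -1608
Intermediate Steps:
(H*D(-4 - 1*(-1)))*8 = -(-67)*(-4 - 1*(-1))*8 = -(-67)*(-4 + 1)*8 = -(-67)*(-3)*8 = -67*3*8 = -201*8 = -1608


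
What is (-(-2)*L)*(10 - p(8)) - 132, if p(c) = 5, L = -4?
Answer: -172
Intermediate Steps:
(-(-2)*L)*(10 - p(8)) - 132 = (-(-2)*(-4))*(10 - 1*5) - 132 = (-1*8)*(10 - 5) - 132 = -8*5 - 132 = -40 - 132 = -172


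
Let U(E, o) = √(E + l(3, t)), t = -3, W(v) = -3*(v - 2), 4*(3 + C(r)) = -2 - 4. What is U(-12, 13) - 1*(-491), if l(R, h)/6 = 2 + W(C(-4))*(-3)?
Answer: 491 + 3*I*√39 ≈ 491.0 + 18.735*I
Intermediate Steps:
C(r) = -9/2 (C(r) = -3 + (-2 - 4)/4 = -3 + (¼)*(-6) = -3 - 3/2 = -9/2)
W(v) = 6 - 3*v (W(v) = -3*(-2 + v) = 6 - 3*v)
l(R, h) = -339 (l(R, h) = 6*(2 + (6 - 3*(-9/2))*(-3)) = 6*(2 + (6 + 27/2)*(-3)) = 6*(2 + (39/2)*(-3)) = 6*(2 - 117/2) = 6*(-113/2) = -339)
U(E, o) = √(-339 + E) (U(E, o) = √(E - 339) = √(-339 + E))
U(-12, 13) - 1*(-491) = √(-339 - 12) - 1*(-491) = √(-351) + 491 = 3*I*√39 + 491 = 491 + 3*I*√39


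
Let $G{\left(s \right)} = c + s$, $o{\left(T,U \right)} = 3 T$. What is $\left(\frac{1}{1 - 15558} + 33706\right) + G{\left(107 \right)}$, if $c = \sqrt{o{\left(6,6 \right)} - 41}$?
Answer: $\frac{526028840}{15557} + i \sqrt{23} \approx 33813.0 + 4.7958 i$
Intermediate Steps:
$c = i \sqrt{23}$ ($c = \sqrt{3 \cdot 6 - 41} = \sqrt{18 - 41} = \sqrt{-23} = i \sqrt{23} \approx 4.7958 i$)
$G{\left(s \right)} = s + i \sqrt{23}$ ($G{\left(s \right)} = i \sqrt{23} + s = s + i \sqrt{23}$)
$\left(\frac{1}{1 - 15558} + 33706\right) + G{\left(107 \right)} = \left(\frac{1}{1 - 15558} + 33706\right) + \left(107 + i \sqrt{23}\right) = \left(\frac{1}{-15557} + 33706\right) + \left(107 + i \sqrt{23}\right) = \left(- \frac{1}{15557} + 33706\right) + \left(107 + i \sqrt{23}\right) = \frac{524364241}{15557} + \left(107 + i \sqrt{23}\right) = \frac{526028840}{15557} + i \sqrt{23}$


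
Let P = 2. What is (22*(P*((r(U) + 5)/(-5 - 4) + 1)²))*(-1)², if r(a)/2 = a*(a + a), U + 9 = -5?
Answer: 2974400/9 ≈ 3.3049e+5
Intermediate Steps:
U = -14 (U = -9 - 5 = -14)
r(a) = 4*a² (r(a) = 2*(a*(a + a)) = 2*(a*(2*a)) = 2*(2*a²) = 4*a²)
(22*(P*((r(U) + 5)/(-5 - 4) + 1)²))*(-1)² = (22*(2*((4*(-14)² + 5)/(-5 - 4) + 1)²))*(-1)² = (22*(2*((4*196 + 5)/(-9) + 1)²))*1 = (22*(2*((784 + 5)*(-⅑) + 1)²))*1 = (22*(2*(789*(-⅑) + 1)²))*1 = (22*(2*(-263/3 + 1)²))*1 = (22*(2*(-260/3)²))*1 = (22*(2*(67600/9)))*1 = (22*(135200/9))*1 = (2974400/9)*1 = 2974400/9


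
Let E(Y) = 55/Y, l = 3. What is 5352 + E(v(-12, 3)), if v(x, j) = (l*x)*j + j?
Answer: 112381/21 ≈ 5351.5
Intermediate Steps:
v(x, j) = j + 3*j*x (v(x, j) = (3*x)*j + j = 3*j*x + j = j + 3*j*x)
5352 + E(v(-12, 3)) = 5352 + 55/((3*(1 + 3*(-12)))) = 5352 + 55/((3*(1 - 36))) = 5352 + 55/((3*(-35))) = 5352 + 55/(-105) = 5352 + 55*(-1/105) = 5352 - 11/21 = 112381/21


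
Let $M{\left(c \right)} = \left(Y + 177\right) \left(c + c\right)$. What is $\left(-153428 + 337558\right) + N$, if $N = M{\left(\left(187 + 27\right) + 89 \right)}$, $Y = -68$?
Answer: $250184$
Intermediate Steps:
$M{\left(c \right)} = 218 c$ ($M{\left(c \right)} = \left(-68 + 177\right) \left(c + c\right) = 109 \cdot 2 c = 218 c$)
$N = 66054$ ($N = 218 \left(\left(187 + 27\right) + 89\right) = 218 \left(214 + 89\right) = 218 \cdot 303 = 66054$)
$\left(-153428 + 337558\right) + N = \left(-153428 + 337558\right) + 66054 = 184130 + 66054 = 250184$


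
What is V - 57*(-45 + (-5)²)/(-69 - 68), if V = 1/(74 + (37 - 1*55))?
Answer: -63703/7672 ≈ -8.3033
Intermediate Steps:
V = 1/56 (V = 1/(74 + (37 - 55)) = 1/(74 - 18) = 1/56 ≈ 0.017857)
V - 57*(-45 + (-5)²)/(-69 - 68) = 1/56 - 57*(-45 + (-5)²)/(-69 - 68) = 1/56 - 57*(-45 + 25)/(-137) = 1/56 - (-1140)*(-1)/137 = 1/56 - 57*20/137 = 1/56 - 1140/137 = -63703/7672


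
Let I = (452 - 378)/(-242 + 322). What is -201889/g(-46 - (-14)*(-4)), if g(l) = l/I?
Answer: 7469893/4080 ≈ 1830.9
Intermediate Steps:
I = 37/40 (I = 74/80 = 74*(1/80) = 37/40 ≈ 0.92500)
g(l) = 40*l/37 (g(l) = l/(37/40) = l*(40/37) = 40*l/37)
-201889/g(-46 - (-14)*(-4)) = -201889*37/(40*(-46 - (-14)*(-4))) = -201889*37/(40*(-46 - 1*56)) = -201889*37/(40*(-46 - 56)) = -201889/((40/37)*(-102)) = -201889/(-4080/37) = -201889*(-37/4080) = 7469893/4080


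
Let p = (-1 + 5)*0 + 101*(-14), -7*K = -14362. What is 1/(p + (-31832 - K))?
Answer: -7/247084 ≈ -2.8330e-5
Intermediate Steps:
K = 14362/7 (K = -1/7*(-14362) = 14362/7 ≈ 2051.7)
p = -1414 (p = 4*0 - 1414 = 0 - 1414 = -1414)
1/(p + (-31832 - K)) = 1/(-1414 + (-31832 - 1*14362/7)) = 1/(-1414 + (-31832 - 14362/7)) = 1/(-1414 - 237186/7) = 1/(-247084/7) = -7/247084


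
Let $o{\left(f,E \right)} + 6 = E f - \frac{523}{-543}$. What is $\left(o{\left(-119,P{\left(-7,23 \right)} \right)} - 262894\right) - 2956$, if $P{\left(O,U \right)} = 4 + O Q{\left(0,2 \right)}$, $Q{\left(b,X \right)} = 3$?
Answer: $- \frac{143260796}{543} \approx -2.6383 \cdot 10^{5}$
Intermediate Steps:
$P{\left(O,U \right)} = 4 + 3 O$ ($P{\left(O,U \right)} = 4 + O 3 = 4 + 3 O$)
$o{\left(f,E \right)} = - \frac{2735}{543} + E f$ ($o{\left(f,E \right)} = -6 + \left(E f - \frac{523}{-543}\right) = -6 + \left(E f - - \frac{523}{543}\right) = -6 + \left(E f + \frac{523}{543}\right) = -6 + \left(\frac{523}{543} + E f\right) = - \frac{2735}{543} + E f$)
$\left(o{\left(-119,P{\left(-7,23 \right)} \right)} - 262894\right) - 2956 = \left(\left(- \frac{2735}{543} + \left(4 + 3 \left(-7\right)\right) \left(-119\right)\right) - 262894\right) - 2956 = \left(\left(- \frac{2735}{543} + \left(4 - 21\right) \left(-119\right)\right) - 262894\right) - 2956 = \left(\left(- \frac{2735}{543} - -2023\right) - 262894\right) - 2956 = \left(\left(- \frac{2735}{543} + 2023\right) - 262894\right) - 2956 = \left(\frac{1095754}{543} - 262894\right) - 2956 = - \frac{141655688}{543} - 2956 = - \frac{143260796}{543}$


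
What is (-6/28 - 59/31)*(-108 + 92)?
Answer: 7352/217 ≈ 33.880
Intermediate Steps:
(-6/28 - 59/31)*(-108 + 92) = (-6*1/28 - 59*1/31)*(-16) = (-3/14 - 59/31)*(-16) = -919/434*(-16) = 7352/217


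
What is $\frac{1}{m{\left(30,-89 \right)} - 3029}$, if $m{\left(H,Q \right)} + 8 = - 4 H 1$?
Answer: $- \frac{1}{3157} \approx -0.00031676$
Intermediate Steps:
$m{\left(H,Q \right)} = -8 - 4 H$ ($m{\left(H,Q \right)} = -8 + - 4 H 1 = -8 - 4 H$)
$\frac{1}{m{\left(30,-89 \right)} - 3029} = \frac{1}{\left(-8 - 120\right) - 3029} = \frac{1}{-128 - 3029} = \frac{1}{-3157} = - \frac{1}{3157}$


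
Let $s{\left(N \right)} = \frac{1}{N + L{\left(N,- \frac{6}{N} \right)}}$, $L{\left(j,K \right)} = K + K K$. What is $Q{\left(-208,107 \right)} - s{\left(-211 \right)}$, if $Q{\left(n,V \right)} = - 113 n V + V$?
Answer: $\frac{23622790721536}{9392629} \approx 2.515 \cdot 10^{6}$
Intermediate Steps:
$Q{\left(n,V \right)} = V - 113 V n$ ($Q{\left(n,V \right)} = - 113 V n + V = V - 113 V n$)
$L{\left(j,K \right)} = K + K^{2}$
$s{\left(N \right)} = \frac{1}{N - \frac{6 \left(1 - \frac{6}{N}\right)}{N}}$ ($s{\left(N \right)} = \frac{1}{N + - \frac{6}{N} \left(1 - \frac{6}{N}\right)} = \frac{1}{N - \frac{6 \left(1 - \frac{6}{N}\right)}{N}}$)
$Q{\left(-208,107 \right)} - s{\left(-211 \right)} = 107 \left(1 - -23504\right) - \frac{\left(-211\right)^{2}}{36 + \left(-211\right)^{3} - -1266} = 107 \left(1 + 23504\right) - \frac{44521}{36 - 9393931 + 1266} = 107 \cdot 23505 - \frac{44521}{-9392629} = 2515035 - 44521 \left(- \frac{1}{9392629}\right) = 2515035 - - \frac{44521}{9392629} = 2515035 + \frac{44521}{9392629} = \frac{23622790721536}{9392629}$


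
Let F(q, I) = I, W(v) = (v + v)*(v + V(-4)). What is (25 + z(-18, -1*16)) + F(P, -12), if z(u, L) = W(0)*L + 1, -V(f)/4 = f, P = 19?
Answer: 14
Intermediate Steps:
V(f) = -4*f
W(v) = 2*v*(16 + v) (W(v) = (v + v)*(v - 4*(-4)) = (2*v)*(v + 16) = (2*v)*(16 + v) = 2*v*(16 + v))
z(u, L) = 1 (z(u, L) = (2*0*(16 + 0))*L + 1 = (2*0*16)*L + 1 = 0*L + 1 = 0 + 1 = 1)
(25 + z(-18, -1*16)) + F(P, -12) = (25 + 1) - 12 = 26 - 12 = 14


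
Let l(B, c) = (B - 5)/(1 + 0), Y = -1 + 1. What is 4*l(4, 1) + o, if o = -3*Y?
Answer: -4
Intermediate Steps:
Y = 0
l(B, c) = -5 + B (l(B, c) = (-5 + B)/1 = (-5 + B)*1 = -5 + B)
o = 0 (o = -3*0 = 0)
4*l(4, 1) + o = 4*(-5 + 4) + 0 = 4*(-1) + 0 = -4 + 0 = -4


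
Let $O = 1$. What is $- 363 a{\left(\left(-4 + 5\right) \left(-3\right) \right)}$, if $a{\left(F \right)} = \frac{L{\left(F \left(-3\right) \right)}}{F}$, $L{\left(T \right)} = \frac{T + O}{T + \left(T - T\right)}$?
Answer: $\frac{1210}{9} \approx 134.44$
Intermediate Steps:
$L{\left(T \right)} = \frac{1 + T}{T}$ ($L{\left(T \right)} = \frac{T + 1}{T + \left(T - T\right)} = \frac{1 + T}{T + 0} = \frac{1 + T}{T}$)
$a{\left(F \right)} = - \frac{1 - 3 F}{3 F^{2}}$ ($a{\left(F \right)} = \frac{\frac{1}{F \left(-3\right)} \left(1 + F \left(-3\right)\right)}{F} = \frac{\frac{1}{\left(-3\right) F} \left(1 - 3 F\right)}{F} = \frac{- \frac{1}{3 F} \left(1 - 3 F\right)}{F} = \frac{\left(- \frac{1}{3}\right) \frac{1}{F} \left(1 - 3 F\right)}{F} = - \frac{1 - 3 F}{3 F^{2}}$)
$- 363 a{\left(\left(-4 + 5\right) \left(-3\right) \right)} = - 363 \frac{- \frac{1}{3} + \left(-4 + 5\right) \left(-3\right)}{9 \left(-4 + 5\right)^{2}} = - 363 \frac{- \frac{1}{3} + 1 \left(-3\right)}{9} = - 363 \frac{- \frac{1}{3} - 3}{9} = - 363 \cdot \frac{1}{9} \left(- \frac{10}{3}\right) = \left(-363\right) \left(- \frac{10}{27}\right) = \frac{1210}{9}$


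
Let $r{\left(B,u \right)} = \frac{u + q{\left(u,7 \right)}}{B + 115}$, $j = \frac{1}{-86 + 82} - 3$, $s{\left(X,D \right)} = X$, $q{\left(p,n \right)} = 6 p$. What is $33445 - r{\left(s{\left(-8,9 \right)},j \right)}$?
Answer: $\frac{14314551}{428} \approx 33445.0$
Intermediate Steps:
$j = - \frac{13}{4}$ ($j = \frac{1}{-4} - 3 = - \frac{1}{4} - 3 = - \frac{13}{4} \approx -3.25$)
$r{\left(B,u \right)} = \frac{7 u}{115 + B}$ ($r{\left(B,u \right)} = \frac{u + 6 u}{B + 115} = \frac{7 u}{115 + B}$)
$33445 - r{\left(s{\left(-8,9 \right)},j \right)} = 33445 - 7 \left(- \frac{13}{4}\right) \frac{1}{115 - 8} = 33445 - 7 \left(- \frac{13}{4}\right) \frac{1}{107} = 33445 - - \frac{91}{428} = 33445 + \frac{91}{428} = \frac{14314551}{428}$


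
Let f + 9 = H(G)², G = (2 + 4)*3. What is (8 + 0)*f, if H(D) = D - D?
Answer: -72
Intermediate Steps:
G = 18 (G = 6*3 = 18)
H(D) = 0
f = -9 (f = -9 + 0² = -9 + 0 = -9)
(8 + 0)*f = (8 + 0)*(-9) = 8*(-9) = -72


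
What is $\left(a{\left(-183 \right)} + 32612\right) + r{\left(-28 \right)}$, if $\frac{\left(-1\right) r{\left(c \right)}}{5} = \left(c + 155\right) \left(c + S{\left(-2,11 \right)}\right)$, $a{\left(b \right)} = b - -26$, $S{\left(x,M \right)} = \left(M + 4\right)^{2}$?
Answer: $-92640$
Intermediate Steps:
$S{\left(x,M \right)} = \left(4 + M\right)^{2}$
$a{\left(b \right)} = 26 + b$ ($a{\left(b \right)} = b + 26 = 26 + b$)
$r{\left(c \right)} = - 5 \left(155 + c\right) \left(225 + c\right)$ ($r{\left(c \right)} = - 5 \left(c + 155\right) \left(c + \left(4 + 11\right)^{2}\right) = - 5 \left(155 + c\right) \left(c + 15^{2}\right) = - 5 \left(155 + c\right) \left(c + 225\right) = - 5 \left(155 + c\right) \left(225 + c\right)$)
$\left(a{\left(-183 \right)} + 32612\right) + r{\left(-28 \right)} = \left(\left(26 - 183\right) + 32612\right) - \left(121175 + 3920\right) = \left(-157 + 32612\right) - 125095 = 32455 - 125095 = -92640$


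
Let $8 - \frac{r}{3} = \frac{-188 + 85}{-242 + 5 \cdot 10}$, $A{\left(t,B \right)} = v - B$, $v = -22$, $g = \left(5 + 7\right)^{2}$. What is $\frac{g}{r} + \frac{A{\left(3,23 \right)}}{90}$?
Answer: $\frac{16999}{2866} \approx 5.9313$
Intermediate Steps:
$g = 144$ ($g = 12^{2} = 144$)
$A{\left(t,B \right)} = -22 - B$
$r = \frac{1433}{64}$ ($r = 24 - 3 \frac{-188 + 85}{-242 + 5 \cdot 10} = 24 - 3 \left(- \frac{103}{-242 + 50}\right) = 24 - 3 \left(- \frac{103}{-192}\right) = 24 - 3 \left(\left(-103\right) \left(- \frac{1}{192}\right)\right) = 24 - \frac{103}{64} = \frac{1433}{64} \approx 22.391$)
$\frac{g}{r} + \frac{A{\left(3,23 \right)}}{90} = \frac{144}{\frac{1433}{64}} + \frac{-22 - 23}{90} = 144 \cdot \frac{64}{1433} + \left(-22 - 23\right) \frac{1}{90} = \frac{9216}{1433} - \frac{1}{2} = \frac{16999}{2866}$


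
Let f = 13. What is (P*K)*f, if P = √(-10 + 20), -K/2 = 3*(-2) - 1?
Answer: 182*√10 ≈ 575.53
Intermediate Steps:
K = 14 (K = -2*(3*(-2) - 1) = -2*(-6 - 1) = -2*(-7) = 14)
P = √10 ≈ 3.1623
(P*K)*f = (√10*14)*13 = (14*√10)*13 = 182*√10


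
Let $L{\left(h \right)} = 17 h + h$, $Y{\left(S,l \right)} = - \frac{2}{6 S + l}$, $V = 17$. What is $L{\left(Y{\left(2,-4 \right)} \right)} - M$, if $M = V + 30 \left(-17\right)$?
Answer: $\frac{977}{2} \approx 488.5$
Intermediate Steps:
$Y{\left(S,l \right)} = - \frac{2}{l + 6 S}$
$M = -493$ ($M = 17 + 30 \left(-17\right) = 17 - 510 = -493$)
$L{\left(h \right)} = 18 h$
$L{\left(Y{\left(2,-4 \right)} \right)} - M = 18 \left(- \frac{2}{-4 + 6 \cdot 2}\right) - -493 = 18 \left(- \frac{2}{-4 + 12}\right) + 493 = 18 \left(- \frac{2}{8}\right) + 493 = 18 \left(\left(-2\right) \frac{1}{8}\right) + 493 = 18 \left(- \frac{1}{4}\right) + 493 = - \frac{9}{2} + 493 = \frac{977}{2}$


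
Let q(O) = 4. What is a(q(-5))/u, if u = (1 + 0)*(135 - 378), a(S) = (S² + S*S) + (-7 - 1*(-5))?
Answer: -10/81 ≈ -0.12346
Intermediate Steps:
a(S) = -2 + 2*S² (a(S) = (S² + S²) + (-7 + 5) = 2*S² - 2 = -2 + 2*S²)
u = -243 (u = 1*(-243) = -243)
a(q(-5))/u = (-2 + 2*4²)/(-243) = (-2 + 2*16)*(-1/243) = (-2 + 32)*(-1/243) = 30*(-1/243) = -10/81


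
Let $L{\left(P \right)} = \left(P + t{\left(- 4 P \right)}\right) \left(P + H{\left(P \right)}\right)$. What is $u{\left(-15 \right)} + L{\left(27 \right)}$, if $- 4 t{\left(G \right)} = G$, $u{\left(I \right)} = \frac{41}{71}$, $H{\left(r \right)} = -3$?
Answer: $\frac{92057}{71} \approx 1296.6$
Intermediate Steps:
$u{\left(I \right)} = \frac{41}{71}$ ($u{\left(I \right)} = 41 \cdot \frac{1}{71} = \frac{41}{71}$)
$t{\left(G \right)} = - \frac{G}{4}$
$L{\left(P \right)} = 2 P \left(-3 + P\right)$ ($L{\left(P \right)} = \left(P - \frac{\left(-4\right) P}{4}\right) \left(P - 3\right) = \left(P + P\right) \left(-3 + P\right) = 2 P \left(-3 + P\right)$)
$u{\left(-15 \right)} + L{\left(27 \right)} = \frac{41}{71} + 2 \cdot 27 \left(-3 + 27\right) = \frac{41}{71} + 2 \cdot 27 \cdot 24 = \frac{41}{71} + 1296 = \frac{92057}{71}$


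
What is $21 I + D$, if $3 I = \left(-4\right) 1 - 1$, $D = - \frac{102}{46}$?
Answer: $- \frac{856}{23} \approx -37.217$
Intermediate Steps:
$D = - \frac{51}{23}$ ($D = \left(-102\right) \frac{1}{46} = - \frac{51}{23} \approx -2.2174$)
$I = - \frac{5}{3}$ ($I = \frac{\left(-4\right) 1 - 1}{3} = \frac{-4 - 1}{3} = \frac{1}{3} \left(-5\right) = - \frac{5}{3} \approx -1.6667$)
$21 I + D = 21 \left(- \frac{5}{3}\right) - \frac{51}{23} = -35 - \frac{51}{23} = - \frac{856}{23}$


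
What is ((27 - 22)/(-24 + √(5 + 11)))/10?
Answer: -1/40 ≈ -0.025000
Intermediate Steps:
((27 - 22)/(-24 + √(5 + 11)))/10 = (5/(-24 + √16))/10 = (5/(-24 + 4))/10 = (5/(-20))/10 = (5*(-1/20))/10 = (⅒)*(-¼) = -1/40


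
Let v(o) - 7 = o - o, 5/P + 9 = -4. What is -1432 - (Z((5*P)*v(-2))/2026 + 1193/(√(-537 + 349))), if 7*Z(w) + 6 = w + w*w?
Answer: -1716092396/1198379 + 1193*I*√47/94 ≈ -1432.0 + 87.008*I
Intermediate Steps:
P = -5/13 (P = 5/(-9 - 4) = 5/(-13) = 5*(-1/13) = -5/13 ≈ -0.38462)
v(o) = 7 (v(o) = 7 + (o - o) = 7 + 0 = 7)
Z(w) = -6/7 + w/7 + w²/7 (Z(w) = -6/7 + (w + w*w)/7 = -6/7 + (w + w²)/7 = -6/7 + (w/7 + w²/7) = -6/7 + w/7 + w²/7)
-1432 - (Z((5*P)*v(-2))/2026 + 1193/(√(-537 + 349))) = -1432 - ((-6/7 + ((5*(-5/13))*7)/7 + ((5*(-5/13))*7)²/7)/2026 + 1193/(√(-537 + 349))) = -1432 - ((-6/7 + (-25/13*7)/7 + (-25/13*7)²/7)*(1/2026) + 1193/(√(-188))) = -1432 - ((-6/7 + (⅐)*(-175/13) + (-175/13)²/7)*(1/2026) + 1193/((2*I*√47))) = -1432 - ((-6/7 - 25/13 + (⅐)*(30625/169))*(1/2026) + 1193*(-I*√47/94)) = -1432 - ((-6/7 - 25/13 + 4375/169)*(1/2026) - 1193*I*√47/94) = -1432 - ((27336/1183)*(1/2026) - 1193*I*√47/94) = -1432 - (13668/1198379 - 1193*I*√47/94) = -1432 + (-13668/1198379 + 1193*I*√47/94) = -1716092396/1198379 + 1193*I*√47/94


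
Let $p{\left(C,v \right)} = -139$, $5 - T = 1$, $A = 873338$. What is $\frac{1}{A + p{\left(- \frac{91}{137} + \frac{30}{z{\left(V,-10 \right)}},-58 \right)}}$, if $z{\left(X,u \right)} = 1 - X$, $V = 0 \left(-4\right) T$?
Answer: $\frac{1}{873199} \approx 1.1452 \cdot 10^{-6}$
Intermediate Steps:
$T = 4$ ($T = 5 - 1 = 4$)
$V = 0$ ($V = 0 \left(-4\right) 4 = 0 \cdot 4 = 0$)
$\frac{1}{A + p{\left(- \frac{91}{137} + \frac{30}{z{\left(V,-10 \right)}},-58 \right)}} = \frac{1}{873338 - 139} = \frac{1}{873199}$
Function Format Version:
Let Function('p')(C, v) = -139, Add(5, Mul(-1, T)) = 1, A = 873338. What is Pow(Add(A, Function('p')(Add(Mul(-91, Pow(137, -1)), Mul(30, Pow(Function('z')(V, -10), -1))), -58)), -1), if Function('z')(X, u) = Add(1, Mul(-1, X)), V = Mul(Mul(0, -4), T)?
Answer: Rational(1, 873199) ≈ 1.1452e-6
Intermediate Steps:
T = 4 (T = Add(5, Mul(-1, 1)) = Add(5, -1) = 4)
V = 0 (V = Mul(Mul(0, -4), 4) = Mul(0, 4) = 0)
Pow(Add(A, Function('p')(Add(Mul(-91, Pow(137, -1)), Mul(30, Pow(Function('z')(V, -10), -1))), -58)), -1) = Pow(Add(873338, -139), -1) = Pow(873199, -1) = Rational(1, 873199)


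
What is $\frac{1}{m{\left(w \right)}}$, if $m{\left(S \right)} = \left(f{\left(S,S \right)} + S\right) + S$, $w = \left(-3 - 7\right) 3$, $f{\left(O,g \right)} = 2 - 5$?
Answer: $- \frac{1}{63} \approx -0.015873$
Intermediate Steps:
$f{\left(O,g \right)} = -3$ ($f{\left(O,g \right)} = 2 - 5 = -3$)
$w = -30$ ($w = \left(-10\right) 3 = -30$)
$m{\left(S \right)} = -3 + 2 S$ ($m{\left(S \right)} = \left(-3 + S\right) + S = -3 + 2 S$)
$\frac{1}{m{\left(w \right)}} = \frac{1}{-3 + 2 \left(-30\right)} = \frac{1}{-3 - 60} = \frac{1}{-63} = - \frac{1}{63}$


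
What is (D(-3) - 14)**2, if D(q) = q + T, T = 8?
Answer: 81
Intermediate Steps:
D(q) = 8 + q (D(q) = q + 8 = 8 + q)
(D(-3) - 14)**2 = ((8 - 3) - 14)**2 = (5 - 14)**2 = (-9)**2 = 81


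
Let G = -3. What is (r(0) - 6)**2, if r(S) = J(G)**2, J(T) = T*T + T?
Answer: 900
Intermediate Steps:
J(T) = T + T**2 (J(T) = T**2 + T = T + T**2)
r(S) = 36 (r(S) = (-3*(1 - 3))**2 = (-3*(-2))**2 = 6**2 = 36)
(r(0) - 6)**2 = (36 - 6)**2 = 30**2 = 900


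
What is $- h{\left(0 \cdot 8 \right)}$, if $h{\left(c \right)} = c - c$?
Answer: $0$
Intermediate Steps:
$h{\left(c \right)} = 0$
$- h{\left(0 \cdot 8 \right)} = \left(-1\right) 0 = 0$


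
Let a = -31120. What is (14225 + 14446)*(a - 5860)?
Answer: -1060253580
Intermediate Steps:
(14225 + 14446)*(a - 5860) = (14225 + 14446)*(-31120 - 5860) = 28671*(-36980) = -1060253580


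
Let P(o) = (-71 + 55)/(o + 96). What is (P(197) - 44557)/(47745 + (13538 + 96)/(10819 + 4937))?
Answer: -14692714218/15744226373 ≈ -0.93321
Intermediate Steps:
P(o) = -16/(96 + o)
(P(197) - 44557)/(47745 + (13538 + 96)/(10819 + 4937)) = (-16/(96 + 197) - 44557)/(47745 + (13538 + 96)/(10819 + 4937)) = (-16/293 - 44557)/(47745 + 13634/15756) = (-16*1/293 - 44557)/(47745 + 13634*(1/15756)) = (-16/293 - 44557)/(47745 + 6817/7878) = -13055217/(293*376141927/7878) = -13055217/293*7878/376141927 = -14692714218/15744226373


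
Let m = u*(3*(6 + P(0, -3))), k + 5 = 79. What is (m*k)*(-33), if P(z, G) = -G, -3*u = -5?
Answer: -109890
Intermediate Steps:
u = 5/3 (u = -1/3*(-5) = 5/3 ≈ 1.6667)
k = 74 (k = -5 + 79 = 74)
m = 45 (m = 5*(3*(6 - 1*(-3)))/3 = 5*(3*(6 + 3))/3 = 5*(3*9)/3 = (5/3)*27 = 45)
(m*k)*(-33) = (45*74)*(-33) = 3330*(-33) = -109890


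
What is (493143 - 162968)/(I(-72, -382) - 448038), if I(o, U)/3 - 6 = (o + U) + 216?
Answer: -330175/448734 ≈ -0.73579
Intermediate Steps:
I(o, U) = 666 + 3*U + 3*o (I(o, U) = 18 + 3*((o + U) + 216) = 18 + 3*((U + o) + 216) = 18 + 3*(216 + U + o) = 18 + (648 + 3*U + 3*o) = 666 + 3*U + 3*o)
(493143 - 162968)/(I(-72, -382) - 448038) = (493143 - 162968)/((666 + 3*(-382) + 3*(-72)) - 448038) = 330175/((666 - 1146 - 216) - 448038) = 330175/(-696 - 448038) = 330175/(-448734) = 330175*(-1/448734) = -330175/448734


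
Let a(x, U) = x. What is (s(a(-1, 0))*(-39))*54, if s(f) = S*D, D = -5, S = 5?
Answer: 52650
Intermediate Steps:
s(f) = -25 (s(f) = 5*(-5) = -25)
(s(a(-1, 0))*(-39))*54 = -25*(-39)*54 = 975*54 = 52650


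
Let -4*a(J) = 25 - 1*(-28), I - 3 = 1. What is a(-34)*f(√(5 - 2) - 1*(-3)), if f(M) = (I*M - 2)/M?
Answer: -159/4 - 53*√3/12 ≈ -47.400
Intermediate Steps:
I = 4 (I = 3 + 1 = 4)
a(J) = -53/4 (a(J) = -(25 - 1*(-28))/4 = -(25 + 28)/4 = -¼*53 = -53/4)
f(M) = (-2 + 4*M)/M (f(M) = (4*M - 2)/M = (-2 + 4*M)/M)
a(-34)*f(√(5 - 2) - 1*(-3)) = -53*(4 - 2/(√(5 - 2) - 1*(-3)))/4 = -53*(4 - 2/(√3 + 3))/4 = -53*(4 - 2/(3 + √3))/4 = -53 + 53/(2*(3 + √3))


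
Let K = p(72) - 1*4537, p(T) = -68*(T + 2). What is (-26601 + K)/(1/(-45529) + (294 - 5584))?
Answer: 1646783930/240848411 ≈ 6.8374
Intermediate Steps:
p(T) = -136 - 68*T (p(T) = -68*(2 + T) = -4*(34 + 17*T) = -136 - 68*T)
K = -9569 (K = (-136 - 68*72) - 1*4537 = (-136 - 4896) - 4537 = -5032 - 4537 = -9569)
(-26601 + K)/(1/(-45529) + (294 - 5584)) = (-26601 - 9569)/(1/(-45529) + (294 - 5584)) = -36170/(-1/45529 - 5290) = -36170/(-240848411/45529) = -36170*(-45529/240848411) = 1646783930/240848411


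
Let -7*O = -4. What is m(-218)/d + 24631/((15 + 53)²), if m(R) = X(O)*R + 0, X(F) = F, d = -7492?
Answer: 323945073/60625264 ≈ 5.3434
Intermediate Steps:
O = 4/7 (O = -⅐*(-4) = 4/7 ≈ 0.57143)
m(R) = 4*R/7 (m(R) = 4*R/7 + 0 = 4*R/7)
m(-218)/d + 24631/((15 + 53)²) = ((4/7)*(-218))/(-7492) + 24631/((15 + 53)²) = -872/7*(-1/7492) + 24631/(68²) = 218/13111 + 24631/4624 = 323945073/60625264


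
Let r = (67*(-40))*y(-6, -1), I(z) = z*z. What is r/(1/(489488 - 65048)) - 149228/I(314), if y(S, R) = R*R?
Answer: -28038217818107/24649 ≈ -1.1375e+9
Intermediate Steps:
y(S, R) = R**2
I(z) = z**2
r = -2680 (r = (67*(-40))*(-1)**2 = -2680*1 = -2680)
r/(1/(489488 - 65048)) - 149228/I(314) = -2680/(1/(489488 - 65048)) - 149228/(314**2) = -2680/(1/424440) - 149228/98596 = -2680/1/424440 - 149228*1/98596 = -2680*424440 - 37307/24649 = -1137499200 - 37307/24649 = -28038217818107/24649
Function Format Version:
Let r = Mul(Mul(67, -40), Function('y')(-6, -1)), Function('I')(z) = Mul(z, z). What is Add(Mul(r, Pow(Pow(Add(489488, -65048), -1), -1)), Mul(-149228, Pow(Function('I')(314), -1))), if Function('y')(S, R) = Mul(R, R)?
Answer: Rational(-28038217818107, 24649) ≈ -1.1375e+9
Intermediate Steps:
Function('y')(S, R) = Pow(R, 2)
Function('I')(z) = Pow(z, 2)
r = -2680 (r = Mul(Mul(67, -40), Pow(-1, 2)) = Mul(-2680, 1) = -2680)
Add(Mul(r, Pow(Pow(Add(489488, -65048), -1), -1)), Mul(-149228, Pow(Function('I')(314), -1))) = Add(Mul(-2680, Pow(Pow(Add(489488, -65048), -1), -1)), Mul(-149228, Pow(Pow(314, 2), -1))) = Add(Mul(-2680, Pow(Pow(424440, -1), -1)), Mul(-149228, Pow(98596, -1))) = Add(Mul(-2680, Pow(Rational(1, 424440), -1)), Mul(-149228, Rational(1, 98596))) = Add(Mul(-2680, 424440), Rational(-37307, 24649)) = Add(-1137499200, Rational(-37307, 24649)) = Rational(-28038217818107, 24649)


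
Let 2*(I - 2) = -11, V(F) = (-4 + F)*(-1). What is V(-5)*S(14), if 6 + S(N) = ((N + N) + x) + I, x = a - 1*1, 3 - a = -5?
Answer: 459/2 ≈ 229.50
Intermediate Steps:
V(F) = 4 - F
I = -7/2 (I = 2 + (½)*(-11) = 2 - 11/2 = -7/2 ≈ -3.5000)
a = 8 (a = 3 - 1*(-5) = 3 + 5 = 8)
x = 7 (x = 8 - 1*1 = 8 - 1 = 7)
S(N) = -5/2 + 2*N (S(N) = -6 + (((N + N) + 7) - 7/2) = -6 + ((2*N + 7) - 7/2) = -6 + ((7 + 2*N) - 7/2) = -6 + (7/2 + 2*N) = -5/2 + 2*N)
V(-5)*S(14) = (4 - 1*(-5))*(-5/2 + 2*14) = (4 + 5)*(-5/2 + 28) = 9*(51/2) = 459/2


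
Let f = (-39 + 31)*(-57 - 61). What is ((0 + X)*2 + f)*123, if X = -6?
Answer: 114636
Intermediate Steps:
f = 944 (f = -8*(-118) = 944)
((0 + X)*2 + f)*123 = ((0 - 6)*2 + 944)*123 = (-6*2 + 944)*123 = (-12 + 944)*123 = 932*123 = 114636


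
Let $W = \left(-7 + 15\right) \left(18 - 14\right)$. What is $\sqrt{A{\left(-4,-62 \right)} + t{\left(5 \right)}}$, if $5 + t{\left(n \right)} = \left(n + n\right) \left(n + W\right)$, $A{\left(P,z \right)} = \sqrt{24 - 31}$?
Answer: $\sqrt{365 + i \sqrt{7}} \approx 19.105 + 0.06924 i$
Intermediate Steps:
$W = 32$ ($W = 8 \cdot 4 = 32$)
$A{\left(P,z \right)} = i \sqrt{7}$ ($A{\left(P,z \right)} = \sqrt{-7} = i \sqrt{7}$)
$t{\left(n \right)} = -5 + 2 n \left(32 + n\right)$ ($t{\left(n \right)} = -5 + \left(n + n\right) \left(n + 32\right) = -5 + 2 n \left(32 + n\right)$)
$\sqrt{A{\left(-4,-62 \right)} + t{\left(5 \right)}} = \sqrt{i \sqrt{7} + \left(-5 + 2 \cdot 5^{2} + 64 \cdot 5\right)} = \sqrt{i \sqrt{7} + \left(-5 + 2 \cdot 25 + 320\right)} = \sqrt{i \sqrt{7} + \left(-5 + 50 + 320\right)} = \sqrt{i \sqrt{7} + 365} = \sqrt{365 + i \sqrt{7}}$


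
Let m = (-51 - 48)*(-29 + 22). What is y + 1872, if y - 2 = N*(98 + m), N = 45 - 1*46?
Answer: 1083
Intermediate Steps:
N = -1 (N = 45 - 46 = -1)
m = 693 (m = -99*(-7) = 693)
y = -789 (y = 2 - (98 + 693) = 2 - 1*791 = 2 - 791 = -789)
y + 1872 = -789 + 1872 = 1083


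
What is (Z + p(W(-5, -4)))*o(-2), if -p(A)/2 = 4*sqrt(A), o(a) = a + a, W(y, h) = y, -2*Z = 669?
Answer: 1338 + 32*I*sqrt(5) ≈ 1338.0 + 71.554*I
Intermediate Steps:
Z = -669/2 (Z = -1/2*669 = -669/2 ≈ -334.50)
o(a) = 2*a
p(A) = -8*sqrt(A)
(Z + p(W(-5, -4)))*o(-2) = (-669/2 - 8*I*sqrt(5))*(2*(-2)) = (-669/2 - 8*I*sqrt(5))*(-4) = 1338 + 32*I*sqrt(5)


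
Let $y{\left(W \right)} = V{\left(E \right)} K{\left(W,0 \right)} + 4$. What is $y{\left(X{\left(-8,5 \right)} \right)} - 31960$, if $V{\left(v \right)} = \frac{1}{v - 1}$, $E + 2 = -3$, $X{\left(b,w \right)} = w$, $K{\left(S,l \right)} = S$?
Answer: $- \frac{191741}{6} \approx -31957.0$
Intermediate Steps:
$E = -5$ ($E = -2 - 3 = -5$)
$V{\left(v \right)} = \frac{1}{-1 + v}$
$y{\left(W \right)} = 4 - \frac{W}{6}$ ($y{\left(W \right)} = \frac{W}{-1 - 5} + 4 = \frac{W}{-6} + 4 = - \frac{W}{6} + 4 = 4 - \frac{W}{6}$)
$y{\left(X{\left(-8,5 \right)} \right)} - 31960 = \left(4 - \frac{5}{6}\right) - 31960 = \frac{19}{6} - 31960 = - \frac{191741}{6}$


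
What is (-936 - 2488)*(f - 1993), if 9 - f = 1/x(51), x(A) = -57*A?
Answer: 19747875488/2907 ≈ 6.7932e+6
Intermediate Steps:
f = 26164/2907 (f = 9 - 1/((-57*51)) = 9 - 1/(-2907) = 9 - 1*(-1/2907) = 9 + 1/2907 = 26164/2907 ≈ 9.0003)
(-936 - 2488)*(f - 1993) = (-936 - 2488)*(26164/2907 - 1993) = -3424*(-5767487/2907) = 19747875488/2907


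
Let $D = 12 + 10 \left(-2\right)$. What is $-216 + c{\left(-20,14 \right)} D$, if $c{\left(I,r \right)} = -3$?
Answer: $-192$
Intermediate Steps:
$D = -8$ ($D = 12 - 20 = -8$)
$-216 + c{\left(-20,14 \right)} D = -216 - -24 = -216 + 24 = -192$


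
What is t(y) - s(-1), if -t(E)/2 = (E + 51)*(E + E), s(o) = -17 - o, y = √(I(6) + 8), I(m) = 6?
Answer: -40 - 204*√14 ≈ -803.30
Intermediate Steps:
y = √14 (y = √(6 + 8) = √14 ≈ 3.7417)
t(E) = -4*E*(51 + E) (t(E) = -2*(E + 51)*(E + E) = -2*(51 + E)*2*E = -4*E*(51 + E))
t(y) - s(-1) = -4*√14*(51 + √14) - (-17 - 1*(-1)) = -4*√14*(51 + √14) - (-17 + 1) = -4*√14*(51 + √14) - 1*(-16) = -4*√14*(51 + √14) + 16 = 16 - 4*√14*(51 + √14)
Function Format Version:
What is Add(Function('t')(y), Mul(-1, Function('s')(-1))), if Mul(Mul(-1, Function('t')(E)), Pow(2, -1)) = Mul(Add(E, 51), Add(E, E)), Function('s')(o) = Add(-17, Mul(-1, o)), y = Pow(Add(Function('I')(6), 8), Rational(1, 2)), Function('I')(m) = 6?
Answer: Add(-40, Mul(-204, Pow(14, Rational(1, 2)))) ≈ -803.30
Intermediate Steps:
y = Pow(14, Rational(1, 2)) (y = Pow(Add(6, 8), Rational(1, 2)) = Pow(14, Rational(1, 2)) ≈ 3.7417)
Function('t')(E) = Mul(-4, E, Add(51, E)) (Function('t')(E) = Mul(-2, Mul(Add(E, 51), Add(E, E))) = Mul(-2, Mul(Add(51, E), Mul(2, E))) = Mul(-2, Mul(2, E, Add(51, E))) = Mul(-4, E, Add(51, E)))
Add(Function('t')(y), Mul(-1, Function('s')(-1))) = Add(Mul(-4, Pow(14, Rational(1, 2)), Add(51, Pow(14, Rational(1, 2)))), Mul(-1, Add(-17, Mul(-1, -1)))) = Add(Mul(-4, Pow(14, Rational(1, 2)), Add(51, Pow(14, Rational(1, 2)))), Mul(-1, Add(-17, 1))) = Add(Mul(-4, Pow(14, Rational(1, 2)), Add(51, Pow(14, Rational(1, 2)))), Mul(-1, -16)) = Add(Mul(-4, Pow(14, Rational(1, 2)), Add(51, Pow(14, Rational(1, 2)))), 16) = Add(16, Mul(-4, Pow(14, Rational(1, 2)), Add(51, Pow(14, Rational(1, 2)))))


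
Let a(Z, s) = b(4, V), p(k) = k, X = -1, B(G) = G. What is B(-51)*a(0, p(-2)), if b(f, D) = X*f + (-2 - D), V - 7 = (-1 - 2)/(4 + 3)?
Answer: 4488/7 ≈ 641.14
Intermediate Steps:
V = 46/7 (V = 7 + (-1 - 2)/(4 + 3) = 7 - 3/7 = 46/7 ≈ 6.5714)
b(f, D) = -2 - D - f (b(f, D) = -f + (-2 - D) = -2 - D - f)
a(Z, s) = -88/7 (a(Z, s) = -2 - 1*46/7 - 1*4 = -2 - 46/7 - 4 = -88/7)
B(-51)*a(0, p(-2)) = -51*(-88/7) = 4488/7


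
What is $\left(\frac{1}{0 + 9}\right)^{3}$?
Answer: $\frac{1}{729} \approx 0.0013717$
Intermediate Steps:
$\left(\frac{1}{0 + 9}\right)^{3} = \left(\frac{1}{9}\right)^{3} = \frac{1}{729}$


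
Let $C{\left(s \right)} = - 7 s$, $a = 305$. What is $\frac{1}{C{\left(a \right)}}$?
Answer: $- \frac{1}{2135} \approx -0.00046838$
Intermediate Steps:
$\frac{1}{C{\left(a \right)}} = \frac{1}{\left(-7\right) 305} = \frac{1}{-2135} = - \frac{1}{2135}$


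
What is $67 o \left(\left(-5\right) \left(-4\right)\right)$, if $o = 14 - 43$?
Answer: $-38860$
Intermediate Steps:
$o = -29$ ($o = 14 - 43 = -29$)
$67 o \left(\left(-5\right) \left(-4\right)\right) = 67 \left(-29\right) \left(\left(-5\right) \left(-4\right)\right) = \left(-1943\right) 20 = -38860$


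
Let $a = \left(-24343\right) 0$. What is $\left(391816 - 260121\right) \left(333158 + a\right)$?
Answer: $43875242810$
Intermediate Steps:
$a = 0$
$\left(391816 - 260121\right) \left(333158 + a\right) = \left(391816 - 260121\right) \left(333158 + 0\right) = 131695 \cdot 333158 = 43875242810$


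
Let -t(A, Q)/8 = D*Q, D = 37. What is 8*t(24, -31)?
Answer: 73408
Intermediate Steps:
t(A, Q) = -296*Q
8*t(24, -31) = 8*(-296*(-31)) = 8*9176 = 73408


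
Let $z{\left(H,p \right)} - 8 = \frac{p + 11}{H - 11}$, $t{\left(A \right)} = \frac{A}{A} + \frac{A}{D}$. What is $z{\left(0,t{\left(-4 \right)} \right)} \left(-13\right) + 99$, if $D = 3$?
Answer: $\frac{251}{33} \approx 7.6061$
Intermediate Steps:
$t{\left(A \right)} = 1 + \frac{A}{3}$ ($t{\left(A \right)} = \frac{A}{A} + \frac{A}{3} = 1 + A \frac{1}{3} = 1 + \frac{A}{3}$)
$z{\left(H,p \right)} = 8 + \frac{11 + p}{-11 + H}$ ($z{\left(H,p \right)} = 8 + \frac{p + 11}{H - 11} = 8 + \frac{11 + p}{-11 + H}$)
$z{\left(0,t{\left(-4 \right)} \right)} \left(-13\right) + 99 = \frac{-77 + \left(1 + \frac{1}{3} \left(-4\right)\right) + 8 \cdot 0}{-11 + 0} \left(-13\right) + 99 = \frac{-77 + \left(1 - \frac{4}{3}\right) + 0}{-11} \left(-13\right) + 99 = - \frac{-77 - \frac{1}{3} + 0}{11} \left(-13\right) + 99 = \left(- \frac{1}{11}\right) \left(- \frac{232}{3}\right) \left(-13\right) + 99 = \frac{232}{33} \left(-13\right) + 99 = - \frac{3016}{33} + 99 = \frac{251}{33}$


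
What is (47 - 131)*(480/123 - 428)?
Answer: 1460592/41 ≈ 35624.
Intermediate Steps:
(47 - 131)*(480/123 - 428) = -84*(480*(1/123) - 428) = -84*(160/41 - 428) = -84*(-17388/41) = 1460592/41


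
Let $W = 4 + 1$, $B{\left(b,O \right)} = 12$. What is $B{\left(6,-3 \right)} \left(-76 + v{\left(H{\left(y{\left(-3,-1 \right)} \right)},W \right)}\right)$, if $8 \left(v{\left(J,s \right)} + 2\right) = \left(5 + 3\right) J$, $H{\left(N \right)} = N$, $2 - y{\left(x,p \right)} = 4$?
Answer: $-960$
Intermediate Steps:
$y{\left(x,p \right)} = -2$ ($y{\left(x,p \right)} = 2 - 4 = -2$)
$W = 5$
$v{\left(J,s \right)} = -2 + J$ ($v{\left(J,s \right)} = -2 + \frac{\left(5 + 3\right) J}{8} = -2 + \frac{8 J}{8} = -2 + J$)
$B{\left(6,-3 \right)} \left(-76 + v{\left(H{\left(y{\left(-3,-1 \right)} \right)},W \right)}\right) = 12 \left(-76 - 4\right) = 12 \left(-80\right) = -960$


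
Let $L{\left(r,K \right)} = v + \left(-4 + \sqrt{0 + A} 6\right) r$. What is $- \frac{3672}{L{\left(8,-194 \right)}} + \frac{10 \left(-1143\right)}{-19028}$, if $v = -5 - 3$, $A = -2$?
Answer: $\frac{22388985}{922858} + \frac{2754 i \sqrt{2}}{97} \approx 24.26 + 40.152 i$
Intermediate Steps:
$v = -8$ ($v = -5 - 3 = -8$)
$L{\left(r,K \right)} = -8 + r \left(-4 + 6 i \sqrt{2}\right)$ ($L{\left(r,K \right)} = -8 + \left(-4 + \sqrt{0 - 2} \cdot 6\right) r = -8 + \left(-4 + \sqrt{-2} \cdot 6\right) r = -8 + \left(-4 + i \sqrt{2} \cdot 6\right) r = -8 + \left(-4 + 6 i \sqrt{2}\right) r = -8 + r \left(-4 + 6 i \sqrt{2}\right)$)
$- \frac{3672}{L{\left(8,-194 \right)}} + \frac{10 \left(-1143\right)}{-19028} = - \frac{3672}{-8 - 32 + 6 i 8 \sqrt{2}} + \frac{10 \left(-1143\right)}{-19028} = - \frac{3672}{-8 - 32 + 48 i \sqrt{2}} - - \frac{5715}{9514} = - \frac{3672}{-40 + 48 i \sqrt{2}} + \frac{5715}{9514} = \frac{5715}{9514} - \frac{3672}{-40 + 48 i \sqrt{2}}$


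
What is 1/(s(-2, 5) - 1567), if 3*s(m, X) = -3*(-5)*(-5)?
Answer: -1/1592 ≈ -0.00062814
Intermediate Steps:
s(m, X) = -25 (s(m, X) = (-3*(-5)*(-5))/3 = (15*(-5))/3 = (1/3)*(-75) = -25)
1/(s(-2, 5) - 1567) = 1/(-25 - 1567) = 1/(-1592) = -1/1592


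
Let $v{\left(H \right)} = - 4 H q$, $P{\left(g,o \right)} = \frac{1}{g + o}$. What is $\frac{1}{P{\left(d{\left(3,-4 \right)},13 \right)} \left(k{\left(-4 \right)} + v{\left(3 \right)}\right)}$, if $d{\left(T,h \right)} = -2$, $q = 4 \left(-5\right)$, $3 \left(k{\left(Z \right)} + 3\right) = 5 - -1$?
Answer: $\frac{11}{239} \approx 0.046025$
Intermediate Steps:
$k{\left(Z \right)} = -1$ ($k{\left(Z \right)} = -3 + \frac{5 - -1}{3} = -3 + \frac{5 + 1}{3} = -3 + \frac{1}{3} \cdot 6 = -3 + 2 = -1$)
$q = -20$
$v{\left(H \right)} = 80 H$ ($v{\left(H \right)} = - 4 H \left(-20\right) = 80 H$)
$\frac{1}{P{\left(d{\left(3,-4 \right)},13 \right)} \left(k{\left(-4 \right)} + v{\left(3 \right)}\right)} = \frac{1}{\frac{1}{-2 + 13} \left(-1 + 80 \cdot 3\right)} = \frac{1}{\frac{1}{11} \left(-1 + 240\right)} = \frac{1}{\frac{1}{11} \cdot 239} = \frac{1}{\frac{239}{11}} = \frac{11}{239}$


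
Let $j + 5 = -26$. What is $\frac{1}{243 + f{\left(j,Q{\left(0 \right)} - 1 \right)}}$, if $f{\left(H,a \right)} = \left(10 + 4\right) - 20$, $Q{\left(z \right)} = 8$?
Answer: $\frac{1}{237} \approx 0.0042194$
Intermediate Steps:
$j = -31$ ($j = -5 - 26 = -31$)
$f{\left(H,a \right)} = -6$ ($f{\left(H,a \right)} = 14 - 20 = -6$)
$\frac{1}{243 + f{\left(j,Q{\left(0 \right)} - 1 \right)}} = \frac{1}{243 - 6} = \frac{1}{237}$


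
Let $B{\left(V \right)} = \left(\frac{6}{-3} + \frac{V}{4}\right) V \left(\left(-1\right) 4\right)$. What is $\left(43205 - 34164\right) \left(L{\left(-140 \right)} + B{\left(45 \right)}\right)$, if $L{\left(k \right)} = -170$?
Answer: $-16590235$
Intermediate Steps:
$B{\left(V \right)} = - 4 V \left(-2 + \frac{V}{4}\right)$ ($B{\left(V \right)} = \left(6 \left(- \frac{1}{3}\right) + V \frac{1}{4}\right) V \left(-4\right) = \left(-2 + \frac{V}{4}\right) V \left(-4\right) = V \left(-2 + \frac{V}{4}\right) \left(-4\right) = - 4 V \left(-2 + \frac{V}{4}\right)$)
$\left(43205 - 34164\right) \left(L{\left(-140 \right)} + B{\left(45 \right)}\right) = \left(43205 - 34164\right) \left(-170 + 45 \left(8 - 45\right)\right) = 9041 \left(-170 + 45 \left(8 - 45\right)\right) = 9041 \left(-170 + 45 \left(-37\right)\right) = 9041 \left(-170 - 1665\right) = 9041 \left(-1835\right) = -16590235$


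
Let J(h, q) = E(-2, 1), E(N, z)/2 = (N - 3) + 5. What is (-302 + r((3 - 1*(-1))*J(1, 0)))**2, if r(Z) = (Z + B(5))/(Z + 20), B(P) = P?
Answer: 1456849/16 ≈ 91053.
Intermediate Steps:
E(N, z) = 4 + 2*N (E(N, z) = 2*((N - 3) + 5) = 2*((-3 + N) + 5) = 2*(2 + N) = 4 + 2*N)
J(h, q) = 0 (J(h, q) = 4 + 2*(-2) = 4 - 4 = 0)
r(Z) = (5 + Z)/(20 + Z) (r(Z) = (Z + 5)/(Z + 20) = (5 + Z)/(20 + Z))
(-302 + r((3 - 1*(-1))*J(1, 0)))**2 = (-302 + (5 + (3 - 1*(-1))*0)/(20 + (3 - 1*(-1))*0))**2 = (-302 + (5 + (3 + 1)*0)/(20 + (3 + 1)*0))**2 = (-302 + (5 + 4*0)/(20 + 4*0))**2 = (-302 + (5 + 0)/(20 + 0))**2 = (-302 + 5/20)**2 = (-302 + (1/20)*5)**2 = (-302 + 1/4)**2 = (-1207/4)**2 = 1456849/16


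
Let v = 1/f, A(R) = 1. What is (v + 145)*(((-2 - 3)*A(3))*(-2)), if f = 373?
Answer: 540860/373 ≈ 1450.0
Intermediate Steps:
v = 1/373 ≈ 0.0026810
(v + 145)*(((-2 - 3)*A(3))*(-2)) = (1/373 + 145)*(((-2 - 3)*1)*(-2)) = 54086*(-5*1*(-2))/373 = 54086*(-5*(-2))/373 = (54086/373)*10 = 540860/373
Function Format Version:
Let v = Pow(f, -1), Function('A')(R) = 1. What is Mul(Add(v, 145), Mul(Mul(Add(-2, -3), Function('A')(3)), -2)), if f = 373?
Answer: Rational(540860, 373) ≈ 1450.0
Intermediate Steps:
v = Rational(1, 373) (v = Pow(373, -1) = Rational(1, 373) ≈ 0.0026810)
Mul(Add(v, 145), Mul(Mul(Add(-2, -3), Function('A')(3)), -2)) = Mul(Add(Rational(1, 373), 145), Mul(Mul(Add(-2, -3), 1), -2)) = Mul(Rational(54086, 373), Mul(Mul(-5, 1), -2)) = Mul(Rational(54086, 373), Mul(-5, -2)) = Mul(Rational(54086, 373), 10) = Rational(540860, 373)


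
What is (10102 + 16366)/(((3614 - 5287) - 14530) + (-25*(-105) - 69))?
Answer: -26468/13647 ≈ -1.9395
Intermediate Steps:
(10102 + 16366)/(((3614 - 5287) - 14530) + (-25*(-105) - 69)) = 26468/((-1673 - 14530) + (2625 - 69)) = 26468/(-16203 + 2556) = 26468/(-13647) = 26468*(-1/13647) = -26468/13647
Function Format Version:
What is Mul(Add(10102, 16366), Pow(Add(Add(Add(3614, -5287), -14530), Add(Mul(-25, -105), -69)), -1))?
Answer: Rational(-26468, 13647) ≈ -1.9395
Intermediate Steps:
Mul(Add(10102, 16366), Pow(Add(Add(Add(3614, -5287), -14530), Add(Mul(-25, -105), -69)), -1)) = Mul(26468, Pow(Add(Add(-1673, -14530), Add(2625, -69)), -1)) = Mul(26468, Pow(Add(-16203, 2556), -1)) = Mul(26468, Pow(-13647, -1)) = Mul(26468, Rational(-1, 13647)) = Rational(-26468, 13647)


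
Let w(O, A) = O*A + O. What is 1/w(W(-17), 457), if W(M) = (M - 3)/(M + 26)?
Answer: -9/9160 ≈ -0.00098253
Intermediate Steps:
W(M) = (-3 + M)/(26 + M)
w(O, A) = O + A*O (w(O, A) = A*O + O = O + A*O)
1/w(W(-17), 457) = 1/(((-3 - 17)/(26 - 17))*(1 + 457)) = 1/((-20/9)*458) = 1/(((⅑)*(-20))*458) = 1/(-20/9*458) = 1/(-9160/9) = -9/9160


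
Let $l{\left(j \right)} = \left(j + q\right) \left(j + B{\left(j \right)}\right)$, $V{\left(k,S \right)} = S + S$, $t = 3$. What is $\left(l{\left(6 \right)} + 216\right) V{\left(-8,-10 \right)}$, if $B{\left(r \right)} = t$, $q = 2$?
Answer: $-5760$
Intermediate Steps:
$B{\left(r \right)} = 3$
$V{\left(k,S \right)} = 2 S$
$l{\left(j \right)} = \left(2 + j\right) \left(3 + j\right)$ ($l{\left(j \right)} = \left(j + 2\right) \left(j + 3\right) = \left(2 + j\right) \left(3 + j\right)$)
$\left(l{\left(6 \right)} + 216\right) V{\left(-8,-10 \right)} = \left(\left(6 + 6^{2} + 5 \cdot 6\right) + 216\right) 2 \left(-10\right) = \left(\left(6 + 36 + 30\right) + 216\right) \left(-20\right) = \left(72 + 216\right) \left(-20\right) = 288 \left(-20\right) = -5760$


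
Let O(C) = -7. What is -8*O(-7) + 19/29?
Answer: 1643/29 ≈ 56.655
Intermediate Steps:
-8*O(-7) + 19/29 = -8*(-7) + 19/29 = 56 + 19*(1/29) = 56 + 19/29 = 1643/29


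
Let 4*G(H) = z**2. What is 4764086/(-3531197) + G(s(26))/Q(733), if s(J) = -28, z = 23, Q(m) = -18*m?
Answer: -253297405949/186362452872 ≈ -1.3592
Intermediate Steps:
G(H) = 529/4 (G(H) = (1/4)*23**2 = (1/4)*529 = 529/4)
4764086/(-3531197) + G(s(26))/Q(733) = 4764086/(-3531197) + 529/(4*((-18*733))) = 4764086*(-1/3531197) + (529/4)/(-13194) = -4764086/3531197 + (529/4)*(-1/13194) = -4764086/3531197 - 529/52776 = -253297405949/186362452872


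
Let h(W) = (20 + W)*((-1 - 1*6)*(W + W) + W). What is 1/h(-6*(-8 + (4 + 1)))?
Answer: -1/8892 ≈ -0.00011246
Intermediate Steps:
h(W) = -13*W*(20 + W) (h(W) = (20 + W)*((-1 - 6)*(2*W) + W) = (20 + W)*(-14*W + W) = (20 + W)*(-13*W) = -13*W*(20 + W))
1/h(-6*(-8 + (4 + 1))) = 1/(-13*(-6*(-8 + (4 + 1)))*(20 - 6*(-8 + (4 + 1)))) = 1/(-13*(-6*(-8 + 5))*(20 - 6*(-8 + 5))) = 1/(-13*(-6*(-3))*(20 - 6*(-3))) = 1/(-13*18*(20 + 18)) = 1/(-13*18*38) = 1/(-8892) = -1/8892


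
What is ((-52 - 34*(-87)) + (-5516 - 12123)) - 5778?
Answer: -20511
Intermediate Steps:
((-52 - 34*(-87)) + (-5516 - 12123)) - 5778 = ((-52 + 2958) - 17639) - 5778 = (2906 - 17639) - 5778 = -14733 - 5778 = -20511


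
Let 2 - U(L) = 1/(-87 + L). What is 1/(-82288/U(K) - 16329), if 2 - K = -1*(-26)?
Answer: -223/12775335 ≈ -1.7456e-5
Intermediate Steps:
K = -24 (K = 2 - (-1)*(-26) = 2 - 1*26 = 2 - 26 = -24)
U(L) = 2 - 1/(-87 + L)
1/(-82288/U(K) - 16329) = 1/(-82288*(-87 - 24)/(-175 + 2*(-24)) - 16329) = 1/(-82288*(-111/(-175 - 48)) - 16329) = 1/(-82288/((-1/111*(-223))) - 16329) = 1/(-82288/223/111 - 16329) = 1/(-82288*111/223 - 16329) = 1/(-9133968/223 - 16329) = 1/(-12775335/223) = -223/12775335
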